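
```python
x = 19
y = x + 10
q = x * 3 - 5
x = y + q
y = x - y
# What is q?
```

Trace:
`x = 19` → x = 19
`y = x + 10` → y = 29
`q = x * 3 - 5` → q = 52
`x = y + q` → x = 81
`y = x - y` → y = 52
So q = 52

Answer: 52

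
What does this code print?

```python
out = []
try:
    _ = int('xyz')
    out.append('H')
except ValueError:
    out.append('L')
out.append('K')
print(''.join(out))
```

Execution trace: 'L' (except ValueError) → 'K' (after the try/except). Output: LK

Answer: LK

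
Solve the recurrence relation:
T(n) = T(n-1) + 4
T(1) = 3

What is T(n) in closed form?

Unrolling: T(n) = T(1) + 4·(n-1) = 3 + 4(n-1) = 4n - 1.

Answer: T(n) = 4n - 1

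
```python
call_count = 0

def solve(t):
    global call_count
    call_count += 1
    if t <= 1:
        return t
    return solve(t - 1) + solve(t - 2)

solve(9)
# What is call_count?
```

Calls(t) = 1 + Calls(t-1) + Calls(t-2); Calls(0)=Calls(1)=1. For t=9 this gives 109.

Answer: 109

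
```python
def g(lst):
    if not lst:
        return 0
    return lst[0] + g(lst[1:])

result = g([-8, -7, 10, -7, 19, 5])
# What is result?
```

(-8) + (-7) + 10 + (-7) + 19 + 5 + 0 = 12

Answer: 12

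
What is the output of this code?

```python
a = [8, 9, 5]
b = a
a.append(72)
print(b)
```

Key concept: basic list aliasing.
Step by step:
`a = [8, 9, 5]` → a = [8, 9, 5]
`b = a` → b = [8, 9, 5] (same object as a)
`a.append(72)` → a = [8, 9, 5, 72] (same object as b); b = [8, 9, 5, 72] (same object as a)
`print(b)` → prints [8, 9, 5, 72]

Answer: [8, 9, 5, 72]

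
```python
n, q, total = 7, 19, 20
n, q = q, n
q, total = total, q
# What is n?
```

Trace:
`n, q, total = 7, 19, 20` → n = 7; q = 19; total = 20
`n, q = q, n` → n = 19; q = 7
`q, total = total, q` → q = 20; total = 7
So n = 19

Answer: 19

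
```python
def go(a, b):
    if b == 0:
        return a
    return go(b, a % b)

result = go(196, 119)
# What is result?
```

go(196, 119) -> go(119, 77) -> go(77, 42) -> go(42, 35) -> go(35, 7) -> go(7, 0) -> 7

Answer: 7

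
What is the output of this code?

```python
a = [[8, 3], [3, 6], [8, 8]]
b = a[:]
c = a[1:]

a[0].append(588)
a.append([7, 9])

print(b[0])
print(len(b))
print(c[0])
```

Key concept: slice with nested mutation.
Step by step:
`a = [[8, 3], [3, 6], [8, 8]]` → a = [[8, 3], [3, 6], [8, 8]]
`b = a[:]` → b = [[8, 3], [3, 6], [8, 8]]
`c = a[1:]` → c = [[3, 6], [8, 8]]
`a[0].append(588)` → a = [[8, 3, 588], [3, 6], [8, 8]]; b = [[8, 3, 588], [3, 6], [8, 8]]
`a.append([7, 9])` → a = [[8, 3, 588], [3, 6], [8, 8], [7, 9]]
`print(b[0])` → prints [8, 3, 588]
`print(len(b))` → prints 3
`print(c[0])` → prints [3, 6]

Answer:
[8, 3, 588]
3
[3, 6]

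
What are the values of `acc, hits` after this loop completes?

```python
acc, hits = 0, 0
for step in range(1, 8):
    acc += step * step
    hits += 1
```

Sum of squares and count
`acc, hits` takes the values: (0, 0) → (1, 0) → (1, 1) → (5, 1) → (5, 2) → (14, 2) → (14, 3) → (30, 3) → (30, 4) → (55, 4) → (55, 5) → (91, 5) → (91, 6) → (140, 6) → (140, 7)

Answer: 140, 7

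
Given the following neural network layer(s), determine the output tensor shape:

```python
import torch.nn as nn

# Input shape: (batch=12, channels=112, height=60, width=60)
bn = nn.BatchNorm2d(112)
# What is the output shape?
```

Input: (12, 112, 60, 60) -> Output: (12, 112, 60, 60)

Answer: (12, 112, 60, 60)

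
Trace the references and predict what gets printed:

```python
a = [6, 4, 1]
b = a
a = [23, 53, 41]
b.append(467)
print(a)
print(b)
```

Key concept: rebinding vs mutation: a is rebound to a new list, b still points at the original.
Step by step:
`a = [6, 4, 1]` → a = [6, 4, 1]
`b = a` → b = [6, 4, 1] (same object as a)
`a = [23, 53, 41]` → a = [23, 53, 41]
`b.append(467)` → b = [6, 4, 1, 467]
`print(a)` → prints [23, 53, 41]
`print(b)` → prints [6, 4, 1, 467]

Answer:
[23, 53, 41]
[6, 4, 1, 467]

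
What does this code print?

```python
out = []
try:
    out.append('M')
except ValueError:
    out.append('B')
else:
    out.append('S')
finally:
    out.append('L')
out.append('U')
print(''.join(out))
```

Execution trace: 'M' (try body, no exception) → 'S' (else) → 'L' (finally) → 'U' (after the try/except). Output: MSLU

Answer: MSLU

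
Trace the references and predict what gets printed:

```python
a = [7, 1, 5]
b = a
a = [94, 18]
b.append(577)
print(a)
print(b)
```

Key concept: rebinding vs mutation: a is rebound to a new list, b still points at the original.
Step by step:
`a = [7, 1, 5]` → a = [7, 1, 5]
`b = a` → b = [7, 1, 5] (same object as a)
`a = [94, 18]` → a = [94, 18]
`b.append(577)` → b = [7, 1, 5, 577]
`print(a)` → prints [94, 18]
`print(b)` → prints [7, 1, 5, 577]

Answer:
[94, 18]
[7, 1, 5, 577]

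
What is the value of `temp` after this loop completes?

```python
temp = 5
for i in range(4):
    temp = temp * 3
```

Multiply by 3, 4 times: 5 * 3^4 = 405
`temp` takes the values: 5 → 15 → 45 → 135 → 405

Answer: 405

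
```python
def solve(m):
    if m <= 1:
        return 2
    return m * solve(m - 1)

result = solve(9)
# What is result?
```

solve(9) = 9 * 8 * 7 * 6 * 5 * 4 * 3 * 2 * 2 = 725760

Answer: 725760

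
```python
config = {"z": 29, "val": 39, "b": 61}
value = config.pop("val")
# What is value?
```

Trace:
`config = {"z": 29, "val": 39, "b": 61}` → config = {'z': 29, 'val': 39, 'b': 61}
`value = config.pop("val")` → config = {'z': 29, 'b': 61}; value = 39
So value = 39

Answer: 39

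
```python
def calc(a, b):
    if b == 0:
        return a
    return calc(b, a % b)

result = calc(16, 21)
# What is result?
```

calc(16, 21) -> calc(21, 16) -> calc(16, 5) -> calc(5, 1) -> calc(1, 0) -> 1

Answer: 1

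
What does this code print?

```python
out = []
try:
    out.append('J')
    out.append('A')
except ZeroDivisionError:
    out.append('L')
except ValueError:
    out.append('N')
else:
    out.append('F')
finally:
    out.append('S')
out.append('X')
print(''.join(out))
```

Execution trace: 'J' (try body) → 'A' (try body, no exception) → 'F' (else) → 'S' (finally) → 'X' (after the try/except). Output: JAFSX

Answer: JAFSX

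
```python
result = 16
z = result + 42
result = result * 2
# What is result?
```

Trace:
`result = 16` → result = 16
`z = result + 42` → z = 58
`result = result * 2` → result = 32
So result = 32

Answer: 32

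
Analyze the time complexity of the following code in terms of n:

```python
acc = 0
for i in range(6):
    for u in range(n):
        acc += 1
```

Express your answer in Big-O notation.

Each loop level contributes: 1 × n. Multiplying the contributions gives O(n).

Answer: O(n)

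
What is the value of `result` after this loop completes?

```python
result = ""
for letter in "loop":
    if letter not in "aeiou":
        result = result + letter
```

Remove vowels from 'loop'
`result` takes the values: "" → "l" → "lp"

Answer: "lp"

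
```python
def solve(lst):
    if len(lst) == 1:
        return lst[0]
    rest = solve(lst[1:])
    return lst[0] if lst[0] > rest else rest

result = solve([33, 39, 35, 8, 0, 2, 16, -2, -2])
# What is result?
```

Recursive max over [33, 39, 35, 8, 0, 2, 16, -2, -2] = 39

Answer: 39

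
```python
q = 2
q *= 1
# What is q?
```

Trace:
`q = 2` → q = 2
`q *= 1` → q = 2
So q = 2

Answer: 2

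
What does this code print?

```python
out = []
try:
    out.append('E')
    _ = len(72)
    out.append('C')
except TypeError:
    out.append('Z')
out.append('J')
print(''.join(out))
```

Execution trace: 'E' (try body) → 'Z' (except TypeError) → 'J' (after the try/except). Output: EZJ

Answer: EZJ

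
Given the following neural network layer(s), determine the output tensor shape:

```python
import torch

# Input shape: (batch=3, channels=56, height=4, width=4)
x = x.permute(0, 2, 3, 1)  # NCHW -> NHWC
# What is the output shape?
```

Input: (3, 56, 4, 4) -> Output: (3, 4, 4, 56)

Answer: (3, 4, 4, 56)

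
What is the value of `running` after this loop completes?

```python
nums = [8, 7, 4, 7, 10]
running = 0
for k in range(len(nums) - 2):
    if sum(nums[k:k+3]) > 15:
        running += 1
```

Count windows with sum > 15
`running` takes the values: 0 → 1 → 2 → 3

Answer: 3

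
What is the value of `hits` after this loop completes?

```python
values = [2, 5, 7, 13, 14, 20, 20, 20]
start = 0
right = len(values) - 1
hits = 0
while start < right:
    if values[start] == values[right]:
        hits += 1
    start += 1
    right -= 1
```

Count matching pairs from ends
`hits` takes the values: 0

Answer: 0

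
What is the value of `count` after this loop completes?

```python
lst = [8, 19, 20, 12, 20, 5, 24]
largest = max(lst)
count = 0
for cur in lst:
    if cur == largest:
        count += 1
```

Count of max value 24 in [8, 19, 20, 12, 20, 5, 24]
`count` takes the values: 0 → 1

Answer: 1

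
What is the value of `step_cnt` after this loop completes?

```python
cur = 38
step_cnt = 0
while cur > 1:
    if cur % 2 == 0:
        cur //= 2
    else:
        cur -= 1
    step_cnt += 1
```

Steps to reduce 38 to 1
`step_cnt` takes the values: 0 → 1 → 2 → 3 → 4 → 5 → 6 → 7

Answer: 7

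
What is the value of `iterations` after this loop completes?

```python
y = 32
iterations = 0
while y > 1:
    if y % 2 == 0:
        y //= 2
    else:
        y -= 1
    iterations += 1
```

Steps to reduce 32 to 1
`iterations` takes the values: 0 → 1 → 2 → 3 → 4 → 5

Answer: 5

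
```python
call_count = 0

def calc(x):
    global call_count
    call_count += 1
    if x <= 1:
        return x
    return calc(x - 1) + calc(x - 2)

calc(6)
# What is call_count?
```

Calls(x) = 1 + Calls(x-1) + Calls(x-2); Calls(0)=Calls(1)=1. For x=6 this gives 25.

Answer: 25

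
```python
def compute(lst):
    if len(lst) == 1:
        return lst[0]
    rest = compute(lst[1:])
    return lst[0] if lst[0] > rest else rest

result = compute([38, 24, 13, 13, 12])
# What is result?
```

Recursive max over [38, 24, 13, 13, 12] = 38

Answer: 38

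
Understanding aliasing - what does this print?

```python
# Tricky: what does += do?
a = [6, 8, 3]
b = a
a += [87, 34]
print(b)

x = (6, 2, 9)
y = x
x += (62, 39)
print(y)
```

Key concept: += behavior differs for mutable vs immutable.
Step by step:
`a = [6, 8, 3]` → a = [6, 8, 3]
`b = a` → b = [6, 8, 3] (same object as a)
`a += [87, 34]` → a = [6, 8, 3, 87, 34] (same object as b); b = [6, 8, 3, 87, 34] (same object as a)
`print(b)` → prints [6, 8, 3, 87, 34]
`x = (6, 2, 9)` → x = (6, 2, 9)
`y = x` → y = (6, 2, 9)
`x += (62, 39)` → x = (6, 2, 9, 62, 39)
`print(y)` → prints (6, 2, 9)

Answer:
[6, 8, 3, 87, 34]
(6, 2, 9)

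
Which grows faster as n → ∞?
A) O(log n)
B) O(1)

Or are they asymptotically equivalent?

O(log n) vs O(1): Higher order terms dominate.

Answer: A) O(log n) grows faster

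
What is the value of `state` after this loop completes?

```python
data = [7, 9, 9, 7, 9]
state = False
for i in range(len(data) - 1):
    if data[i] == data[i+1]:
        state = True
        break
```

Check consecutive duplicates in [7, 9, 9, 7, 9]
`state` takes the values: False → True

Answer: True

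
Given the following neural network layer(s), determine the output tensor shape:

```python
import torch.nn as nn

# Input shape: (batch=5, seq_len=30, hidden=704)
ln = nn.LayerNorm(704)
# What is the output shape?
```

Input: (5, 30, 704) -> Output: (5, 30, 704)

Answer: (5, 30, 704)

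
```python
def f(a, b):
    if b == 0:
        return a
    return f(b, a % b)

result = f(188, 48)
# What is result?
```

f(188, 48) -> f(48, 44) -> f(44, 4) -> f(4, 0) -> 4

Answer: 4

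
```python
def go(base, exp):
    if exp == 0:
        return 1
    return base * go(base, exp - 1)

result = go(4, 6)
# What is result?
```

go(4, 6) = 4 * 4 * 4 * 4 * 4 * 4 = 4096

Answer: 4096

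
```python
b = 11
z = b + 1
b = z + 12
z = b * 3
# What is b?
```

Trace:
`b = 11` → b = 11
`z = b + 1` → z = 12
`b = z + 12` → b = 24
`z = b * 3` → z = 72
So b = 24

Answer: 24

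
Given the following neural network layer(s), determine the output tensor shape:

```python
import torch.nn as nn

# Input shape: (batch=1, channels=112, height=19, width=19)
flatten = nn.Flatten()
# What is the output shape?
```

Input: (1, 112, 19, 19) -> Output: (1, 40432)

Answer: (1, 40432)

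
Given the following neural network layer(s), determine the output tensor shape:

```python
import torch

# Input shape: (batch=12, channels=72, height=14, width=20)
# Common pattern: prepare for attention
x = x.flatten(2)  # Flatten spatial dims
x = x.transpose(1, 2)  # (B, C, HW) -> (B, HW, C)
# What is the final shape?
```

Input: (12, 72, 14, 20) -> after flatten(2): (12, 72, 280) -> Output: (12, 280, 72)

Answer: (12, 280, 72)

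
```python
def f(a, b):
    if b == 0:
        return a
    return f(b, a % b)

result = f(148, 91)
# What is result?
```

f(148, 91) -> f(91, 57) -> f(57, 34) -> f(34, 23) -> f(23, 11) -> f(11, 1) -> f(1, 0) -> 1

Answer: 1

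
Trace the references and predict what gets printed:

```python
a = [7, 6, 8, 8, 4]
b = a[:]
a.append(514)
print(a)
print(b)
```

Key concept: slice [:] creates copy.
Step by step:
`a = [7, 6, 8, 8, 4]` → a = [7, 6, 8, 8, 4]
`b = a[:]` → b = [7, 6, 8, 8, 4]
`a.append(514)` → a = [7, 6, 8, 8, 4, 514]
`print(a)` → prints [7, 6, 8, 8, 4, 514]
`print(b)` → prints [7, 6, 8, 8, 4]

Answer:
[7, 6, 8, 8, 4, 514]
[7, 6, 8, 8, 4]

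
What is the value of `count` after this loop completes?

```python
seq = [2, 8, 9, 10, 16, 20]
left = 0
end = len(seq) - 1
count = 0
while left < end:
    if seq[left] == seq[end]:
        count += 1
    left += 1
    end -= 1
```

Count matching pairs from ends
`count` takes the values: 0

Answer: 0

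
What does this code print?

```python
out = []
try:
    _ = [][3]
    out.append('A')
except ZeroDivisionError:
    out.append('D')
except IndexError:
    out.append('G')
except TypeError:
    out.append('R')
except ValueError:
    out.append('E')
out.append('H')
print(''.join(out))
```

Execution trace: 'G' (except IndexError) → 'H' (after the try/except). Output: GH

Answer: GH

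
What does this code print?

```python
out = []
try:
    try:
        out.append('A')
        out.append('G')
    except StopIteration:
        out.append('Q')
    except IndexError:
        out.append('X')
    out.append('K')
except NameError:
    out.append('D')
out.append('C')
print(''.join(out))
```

Execution trace: 'A' (inner try body) → 'G' (inner try body, no exception) → 'K' (try body, no exception) → 'C' (after the try/except). Output: AGKC

Answer: AGKC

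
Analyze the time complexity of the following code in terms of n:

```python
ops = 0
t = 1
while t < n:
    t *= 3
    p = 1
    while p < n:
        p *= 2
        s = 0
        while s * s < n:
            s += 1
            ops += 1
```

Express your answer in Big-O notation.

Each loop level contributes: log n × log n × √n. Multiplying the contributions gives O(√n log² n).

Answer: O(√n log² n)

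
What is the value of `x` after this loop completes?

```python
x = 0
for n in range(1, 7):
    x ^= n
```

XOR of 1 to 6
`x` takes the values: 0 → 1 → 3 → 0 → 4 → 1 → 7

Answer: 7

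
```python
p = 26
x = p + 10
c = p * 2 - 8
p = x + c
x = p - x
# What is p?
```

Trace:
`p = 26` → p = 26
`x = p + 10` → x = 36
`c = p * 2 - 8` → c = 44
`p = x + c` → p = 80
`x = p - x` → x = 44
So p = 80

Answer: 80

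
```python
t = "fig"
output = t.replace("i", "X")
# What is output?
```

Trace:
`t = "fig"` → t = 'fig'
`output = t.replace("i", "X")` → output = 'fXg'
So output = 'fXg'

Answer: 'fXg'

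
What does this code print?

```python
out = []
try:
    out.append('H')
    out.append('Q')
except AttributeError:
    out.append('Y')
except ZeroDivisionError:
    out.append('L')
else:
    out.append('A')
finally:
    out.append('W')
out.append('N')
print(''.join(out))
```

Execution trace: 'H' (try body) → 'Q' (try body, no exception) → 'A' (else) → 'W' (finally) → 'N' (after the try/except). Output: HQAWN

Answer: HQAWN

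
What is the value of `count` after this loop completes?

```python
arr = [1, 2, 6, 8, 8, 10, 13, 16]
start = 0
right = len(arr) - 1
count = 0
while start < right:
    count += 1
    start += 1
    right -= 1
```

Iterations until pointers meet (list length 8)
`count` takes the values: 0 → 1 → 2 → 3 → 4

Answer: 4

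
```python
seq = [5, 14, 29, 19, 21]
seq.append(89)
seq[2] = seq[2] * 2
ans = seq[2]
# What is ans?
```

Trace:
`seq = [5, 14, 29, 19, 21]` → seq = [5, 14, 29, 19, 21]
`seq.append(89)` → seq = [5, 14, 29, 19, 21, 89]
`seq[2] = seq[2] * 2` → seq = [5, 14, 58, 19, 21, 89]
`ans = seq[2]` → ans = 58
So ans = 58

Answer: 58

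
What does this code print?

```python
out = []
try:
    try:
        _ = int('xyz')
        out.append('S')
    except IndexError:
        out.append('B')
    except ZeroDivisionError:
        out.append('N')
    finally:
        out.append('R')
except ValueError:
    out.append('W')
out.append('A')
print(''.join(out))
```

Execution trace: 'R' (finally) → 'W' (outer except ValueError) → 'A' (after the try/except). Output: RWA

Answer: RWA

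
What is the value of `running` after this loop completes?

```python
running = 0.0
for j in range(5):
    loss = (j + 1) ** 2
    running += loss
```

Sum of squared losses 1² + 2² + ... + 5²
`running` takes the values: 0.0 → 1.0 → 5.0 → 14.0 → 30.0 → 55.0

Answer: 55.0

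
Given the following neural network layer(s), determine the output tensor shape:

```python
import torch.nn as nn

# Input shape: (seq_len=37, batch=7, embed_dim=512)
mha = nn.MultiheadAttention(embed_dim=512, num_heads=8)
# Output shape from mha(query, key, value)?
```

Input: (37, 7, 512) -> Output: (37, 7, 512)

Answer: (37, 7, 512)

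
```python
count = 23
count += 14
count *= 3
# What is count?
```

Trace:
`count = 23` → count = 23
`count += 14` → count = 37
`count *= 3` → count = 111
So count = 111

Answer: 111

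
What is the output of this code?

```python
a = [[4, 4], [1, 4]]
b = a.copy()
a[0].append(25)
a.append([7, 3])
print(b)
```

Key concept: shallow copy with nested lists.
Step by step:
`a = [[4, 4], [1, 4]]` → a = [[4, 4], [1, 4]]
`b = a.copy()` → b = [[4, 4], [1, 4]]
`a[0].append(25)` → a = [[4, 4, 25], [1, 4]]; b = [[4, 4, 25], [1, 4]]
`a.append([7, 3])` → a = [[4, 4, 25], [1, 4], [7, 3]]
`print(b)` → prints [[4, 4, 25], [1, 4]]

Answer: [[4, 4, 25], [1, 4]]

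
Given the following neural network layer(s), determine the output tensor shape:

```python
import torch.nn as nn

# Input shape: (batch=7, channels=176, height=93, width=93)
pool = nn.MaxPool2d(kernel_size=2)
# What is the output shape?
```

Input: (7, 176, 93, 93) -> Output: (7, 176, 46, 46)

Answer: (7, 176, 46, 46)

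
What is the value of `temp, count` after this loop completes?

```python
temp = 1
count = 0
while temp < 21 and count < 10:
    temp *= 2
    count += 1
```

Double until >= 21 or 10 iterations
`temp, count` takes the values: (1, 0) → (2, 0) → (2, 1) → (4, 1) → (4, 2) → (8, 2) → (8, 3) → (16, 3) → (16, 4) → (32, 4) → (32, 5)

Answer: 32, 5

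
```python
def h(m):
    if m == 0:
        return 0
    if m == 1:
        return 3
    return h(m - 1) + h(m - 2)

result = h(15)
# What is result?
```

Build up from base cases: h(0)=0, h(1)=3, h(2)=3, h(3)=6, h(4)=9, h(5)=15, h(6)=24, ..., h(15)=1830

Answer: 1830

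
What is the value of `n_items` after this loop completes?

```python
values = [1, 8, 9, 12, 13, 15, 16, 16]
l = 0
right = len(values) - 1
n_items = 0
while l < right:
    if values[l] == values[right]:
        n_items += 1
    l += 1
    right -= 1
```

Count matching pairs from ends
`n_items` takes the values: 0

Answer: 0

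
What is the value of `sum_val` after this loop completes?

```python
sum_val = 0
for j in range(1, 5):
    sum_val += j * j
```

Sum of squares 1² to 4² = 30
`sum_val` takes the values: 0 → 1 → 5 → 14 → 30

Answer: 30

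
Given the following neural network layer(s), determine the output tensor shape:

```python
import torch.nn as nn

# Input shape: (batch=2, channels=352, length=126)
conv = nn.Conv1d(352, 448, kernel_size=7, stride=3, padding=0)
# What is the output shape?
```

Input: (2, 352, 126) -> Output: (2, 448, 40)

Answer: (2, 448, 40)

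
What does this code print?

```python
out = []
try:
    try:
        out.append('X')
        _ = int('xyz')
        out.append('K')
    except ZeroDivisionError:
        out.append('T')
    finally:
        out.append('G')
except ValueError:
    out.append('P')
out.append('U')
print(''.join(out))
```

Execution trace: 'X' (try body) → 'G' (finally) → 'P' (outer except ValueError) → 'U' (after the try/except). Output: XGPU

Answer: XGPU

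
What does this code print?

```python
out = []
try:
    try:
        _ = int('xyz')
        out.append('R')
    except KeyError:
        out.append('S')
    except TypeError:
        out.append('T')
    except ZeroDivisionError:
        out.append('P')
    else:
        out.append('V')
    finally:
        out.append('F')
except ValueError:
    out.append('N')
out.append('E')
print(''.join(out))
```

Execution trace: 'F' (finally) → 'N' (outer except ValueError) → 'E' (after the try/except). Output: FNE

Answer: FNE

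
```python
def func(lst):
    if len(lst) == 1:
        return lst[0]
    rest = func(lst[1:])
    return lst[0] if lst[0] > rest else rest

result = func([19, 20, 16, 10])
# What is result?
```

Recursive max over [19, 20, 16, 10] = 20

Answer: 20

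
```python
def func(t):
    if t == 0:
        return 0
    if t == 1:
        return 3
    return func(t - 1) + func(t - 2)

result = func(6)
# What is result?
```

Build up from base cases: func(0)=0, func(1)=3, func(2)=3, func(3)=6, func(4)=9, func(5)=15, func(6)=24

Answer: 24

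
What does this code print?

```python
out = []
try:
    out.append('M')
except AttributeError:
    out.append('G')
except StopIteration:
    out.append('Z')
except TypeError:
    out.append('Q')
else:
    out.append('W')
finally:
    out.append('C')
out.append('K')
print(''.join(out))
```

Execution trace: 'M' (try body, no exception) → 'W' (else) → 'C' (finally) → 'K' (after the try/except). Output: MWCK

Answer: MWCK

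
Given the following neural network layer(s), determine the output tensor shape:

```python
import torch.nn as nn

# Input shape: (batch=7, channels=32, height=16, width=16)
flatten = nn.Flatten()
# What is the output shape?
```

Input: (7, 32, 16, 16) -> Output: (7, 8192)

Answer: (7, 8192)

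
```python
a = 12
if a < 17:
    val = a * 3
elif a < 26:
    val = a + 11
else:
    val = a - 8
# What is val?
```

Trace:
`a = 12` → a = 12
`if a < 17: ...` → a < 17 is True → val = 36
So val = 36

Answer: 36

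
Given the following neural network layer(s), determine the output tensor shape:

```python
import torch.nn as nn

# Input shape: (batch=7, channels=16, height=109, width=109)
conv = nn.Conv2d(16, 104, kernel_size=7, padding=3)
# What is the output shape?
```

Input: (7, 16, 109, 109) -> Output: (7, 104, 109, 109)

Answer: (7, 104, 109, 109)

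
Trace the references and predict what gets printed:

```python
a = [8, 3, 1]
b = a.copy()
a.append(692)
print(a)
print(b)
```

Key concept: list.copy() creates independent copy.
Step by step:
`a = [8, 3, 1]` → a = [8, 3, 1]
`b = a.copy()` → b = [8, 3, 1]
`a.append(692)` → a = [8, 3, 1, 692]
`print(a)` → prints [8, 3, 1, 692]
`print(b)` → prints [8, 3, 1]

Answer:
[8, 3, 1, 692]
[8, 3, 1]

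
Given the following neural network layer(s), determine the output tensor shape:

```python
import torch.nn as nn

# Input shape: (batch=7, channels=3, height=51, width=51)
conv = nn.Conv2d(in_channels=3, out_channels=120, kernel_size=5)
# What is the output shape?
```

Input: (7, 3, 51, 51) -> Output: (7, 120, 47, 47)

Answer: (7, 120, 47, 47)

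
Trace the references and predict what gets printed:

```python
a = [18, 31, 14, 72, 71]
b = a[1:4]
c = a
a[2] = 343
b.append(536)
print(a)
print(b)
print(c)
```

Key concept: slice vs alias.
Step by step:
`a = [18, 31, 14, 72, 71]` → a = [18, 31, 14, 72, 71]
`b = a[1:4]` → b = [31, 14, 72]
`c = a` → c = [18, 31, 14, 72, 71] (same object as a)
`a[2] = 343` → a = [18, 31, 343, 72, 71] (same object as c); c = [18, 31, 343, 72, 71] (same object as a)
`b.append(536)` → b = [31, 14, 72, 536]
`print(a)` → prints [18, 31, 343, 72, 71]
`print(b)` → prints [31, 14, 72, 536]
`print(c)` → prints [18, 31, 343, 72, 71]

Answer:
[18, 31, 343, 72, 71]
[31, 14, 72, 536]
[18, 31, 343, 72, 71]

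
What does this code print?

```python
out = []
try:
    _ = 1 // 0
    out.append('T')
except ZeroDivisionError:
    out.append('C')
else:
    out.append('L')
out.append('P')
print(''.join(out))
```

Execution trace: 'C' (except ZeroDivisionError) → 'P' (after the try/except). Output: CP

Answer: CP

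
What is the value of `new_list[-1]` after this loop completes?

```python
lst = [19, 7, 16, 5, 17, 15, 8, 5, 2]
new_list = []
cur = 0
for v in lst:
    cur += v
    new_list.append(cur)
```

Cumulative sum ends at 94
`new_list` takes the values: [] → [19] → [19, 26] → [19, 26, 42] → [19, 26, 42, 47] → [19, 26, 42, 47, 64] → [19, 26, 42, 47, 64, 79] → [19, 26, 42, 47, 64, 79, 87] → [19, 26, 42, 47, 64, 79, 87, 92] → [19, 26, 42, 47, 64, 79, 87, 92, 94]
So `new_list[-1]` = 94

Answer: 94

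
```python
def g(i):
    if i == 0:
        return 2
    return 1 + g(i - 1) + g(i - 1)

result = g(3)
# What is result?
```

g(i) = 1 + 2·g(i-1), g(0)=2. Closed form: (2+1)·2^3 - 1 = 23.

Answer: 23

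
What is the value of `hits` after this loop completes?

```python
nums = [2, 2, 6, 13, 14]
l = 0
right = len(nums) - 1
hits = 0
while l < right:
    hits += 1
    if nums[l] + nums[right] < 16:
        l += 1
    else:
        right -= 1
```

Steps to find pair summing to 16
`hits` takes the values: 0 → 1 → 2 → 3 → 4

Answer: 4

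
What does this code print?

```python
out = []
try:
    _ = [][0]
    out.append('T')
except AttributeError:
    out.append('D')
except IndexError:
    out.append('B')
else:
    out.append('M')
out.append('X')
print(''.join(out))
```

Execution trace: 'B' (except IndexError) → 'X' (after the try/except). Output: BX

Answer: BX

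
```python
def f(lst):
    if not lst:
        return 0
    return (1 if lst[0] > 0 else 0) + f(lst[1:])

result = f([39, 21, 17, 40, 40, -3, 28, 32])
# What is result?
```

Count of positive elements in [39, 21, 17, 40, 40, -3, 28, 32] = 7

Answer: 7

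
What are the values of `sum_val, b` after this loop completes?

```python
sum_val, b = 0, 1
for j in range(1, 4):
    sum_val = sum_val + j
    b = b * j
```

Sum and factorial of 1 to 3
`sum_val, b` takes the values: (0, 1) → (1, 1) → (3, 1) → (3, 2) → (6, 2) → (6, 6)

Answer: 6, 6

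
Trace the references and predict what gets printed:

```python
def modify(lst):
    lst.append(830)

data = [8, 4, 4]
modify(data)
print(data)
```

Key concept: function modifies passed list.
Step by step:
`data = [8, 4, 4]` → data = [8, 4, 4]
`modify(data)` → data = [8, 4, 4, 830]
`print(data)` → prints [8, 4, 4, 830]

Answer: [8, 4, 4, 830]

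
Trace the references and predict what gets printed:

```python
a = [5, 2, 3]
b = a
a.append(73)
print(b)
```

Key concept: basic list aliasing.
Step by step:
`a = [5, 2, 3]` → a = [5, 2, 3]
`b = a` → b = [5, 2, 3] (same object as a)
`a.append(73)` → a = [5, 2, 3, 73] (same object as b); b = [5, 2, 3, 73] (same object as a)
`print(b)` → prints [5, 2, 3, 73]

Answer: [5, 2, 3, 73]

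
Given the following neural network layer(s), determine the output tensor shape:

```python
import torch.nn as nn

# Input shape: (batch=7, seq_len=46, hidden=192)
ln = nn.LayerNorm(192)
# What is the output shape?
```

Input: (7, 46, 192) -> Output: (7, 46, 192)

Answer: (7, 46, 192)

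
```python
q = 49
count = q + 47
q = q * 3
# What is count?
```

Trace:
`q = 49` → q = 49
`count = q + 47` → count = 96
`q = q * 3` → q = 147
So count = 96

Answer: 96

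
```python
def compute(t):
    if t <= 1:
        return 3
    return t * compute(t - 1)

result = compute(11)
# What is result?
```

compute(11) = 11 * 10 * 9 * 8 * 7 * 6 * 5 * 4 * 3 * 2 * 3 = 119750400

Answer: 119750400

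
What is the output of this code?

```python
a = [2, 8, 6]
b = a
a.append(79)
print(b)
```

Key concept: basic list aliasing.
Step by step:
`a = [2, 8, 6]` → a = [2, 8, 6]
`b = a` → b = [2, 8, 6] (same object as a)
`a.append(79)` → a = [2, 8, 6, 79] (same object as b); b = [2, 8, 6, 79] (same object as a)
`print(b)` → prints [2, 8, 6, 79]

Answer: [2, 8, 6, 79]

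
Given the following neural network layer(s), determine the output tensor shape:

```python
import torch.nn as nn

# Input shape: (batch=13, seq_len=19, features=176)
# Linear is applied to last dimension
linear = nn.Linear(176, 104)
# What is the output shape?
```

Input: (13, 19, 176) -> Output: (13, 19, 104)

Answer: (13, 19, 104)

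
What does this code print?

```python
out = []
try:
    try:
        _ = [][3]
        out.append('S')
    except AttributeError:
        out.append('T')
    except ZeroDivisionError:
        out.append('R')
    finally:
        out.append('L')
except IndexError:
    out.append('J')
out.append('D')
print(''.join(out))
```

Execution trace: 'L' (finally) → 'J' (outer except IndexError) → 'D' (after the try/except). Output: LJD

Answer: LJD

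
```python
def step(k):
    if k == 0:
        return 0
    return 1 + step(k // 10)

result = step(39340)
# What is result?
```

Count of digits of 39340: 5

Answer: 5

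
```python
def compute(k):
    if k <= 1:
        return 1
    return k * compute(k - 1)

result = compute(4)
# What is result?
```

compute(4) = 4 * 3 * 2 * 1 = 24

Answer: 24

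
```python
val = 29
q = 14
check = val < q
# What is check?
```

Trace:
`val = 29` → val = 29
`q = 14` → q = 14
`check = val < q` → check = False
So check = False

Answer: False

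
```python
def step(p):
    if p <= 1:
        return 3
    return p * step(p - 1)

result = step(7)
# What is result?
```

step(7) = 7 * 6 * 5 * 4 * 3 * 2 * 3 = 15120

Answer: 15120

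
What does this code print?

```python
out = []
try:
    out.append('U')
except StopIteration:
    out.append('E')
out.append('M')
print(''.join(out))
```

Execution trace: 'U' (try body, no exception) → 'M' (after the try/except). Output: UM

Answer: UM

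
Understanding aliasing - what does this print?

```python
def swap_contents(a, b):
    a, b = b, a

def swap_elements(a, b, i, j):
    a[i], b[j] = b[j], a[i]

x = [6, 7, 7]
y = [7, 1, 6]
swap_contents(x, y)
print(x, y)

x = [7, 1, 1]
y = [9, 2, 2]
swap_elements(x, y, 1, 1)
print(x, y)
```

Key concept: parameter rebinding vs mutation.
Step by step:
`x = [6, 7, 7]` → x = [6, 7, 7]
`y = [7, 1, 6]` → y = [7, 1, 6]
`swap_contents(x, y)` → no visible change to tracked variables
`print(x, y)` → prints [6, 7, 7] [7, 1, 6]
`x = [7, 1, 1]` → x = [7, 1, 1]
`y = [9, 2, 2]` → y = [9, 2, 2]
`swap_elements(x, y, 1, 1)` → x = [7, 2, 1]; y = [9, 1, 2]
`print(x, y)` → prints [7, 2, 1] [9, 1, 2]

Answer:
[6, 7, 7] [7, 1, 6]
[7, 2, 1] [9, 1, 2]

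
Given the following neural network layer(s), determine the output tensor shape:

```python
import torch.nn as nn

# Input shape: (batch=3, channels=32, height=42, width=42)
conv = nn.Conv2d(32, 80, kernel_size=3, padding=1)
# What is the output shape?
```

Input: (3, 32, 42, 42) -> Output: (3, 80, 42, 42)

Answer: (3, 80, 42, 42)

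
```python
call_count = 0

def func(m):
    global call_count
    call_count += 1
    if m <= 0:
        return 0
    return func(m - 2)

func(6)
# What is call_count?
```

Linear recursion stepping by 2: 4 calls from m=6 down to ≤0.

Answer: 4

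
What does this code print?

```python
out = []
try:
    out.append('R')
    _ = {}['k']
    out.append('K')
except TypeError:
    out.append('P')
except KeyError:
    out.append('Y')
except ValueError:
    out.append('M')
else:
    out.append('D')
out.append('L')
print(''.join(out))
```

Execution trace: 'R' (try body) → 'Y' (except KeyError) → 'L' (after the try/except). Output: RYL

Answer: RYL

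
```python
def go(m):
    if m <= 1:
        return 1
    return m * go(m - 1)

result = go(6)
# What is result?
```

go(6) = 6 * 5 * 4 * 3 * 2 * 1 = 720

Answer: 720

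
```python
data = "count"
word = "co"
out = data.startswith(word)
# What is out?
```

Trace:
`data = "count"` → data = 'count'
`word = "co"` → word = 'co'
`out = data.startswith(word)` → out = True
So out = True

Answer: True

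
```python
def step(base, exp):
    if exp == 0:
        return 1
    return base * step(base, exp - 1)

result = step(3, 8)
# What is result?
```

step(3, 8) = 3 * 3 * 3 * 3 * 3 * 3 * 3 * 3 = 6561

Answer: 6561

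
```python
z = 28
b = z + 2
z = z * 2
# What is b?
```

Trace:
`z = 28` → z = 28
`b = z + 2` → b = 30
`z = z * 2` → z = 56
So b = 30

Answer: 30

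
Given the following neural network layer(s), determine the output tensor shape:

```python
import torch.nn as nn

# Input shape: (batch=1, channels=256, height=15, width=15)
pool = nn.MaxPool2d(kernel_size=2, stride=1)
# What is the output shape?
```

Input: (1, 256, 15, 15) -> Output: (1, 256, 14, 14)

Answer: (1, 256, 14, 14)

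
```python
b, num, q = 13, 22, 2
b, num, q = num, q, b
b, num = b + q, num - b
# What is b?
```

Trace:
`b, num, q = 13, 22, 2` → b = 13; num = 22; q = 2
`b, num, q = num, q, b` → b = 22; num = 2; q = 13
`b, num = b + q, num - b` → b = 35; num = -20
So b = 35

Answer: 35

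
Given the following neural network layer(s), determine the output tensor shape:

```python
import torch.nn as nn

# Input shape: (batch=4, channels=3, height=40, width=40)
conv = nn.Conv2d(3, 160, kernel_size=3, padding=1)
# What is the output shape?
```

Input: (4, 3, 40, 40) -> Output: (4, 160, 40, 40)

Answer: (4, 160, 40, 40)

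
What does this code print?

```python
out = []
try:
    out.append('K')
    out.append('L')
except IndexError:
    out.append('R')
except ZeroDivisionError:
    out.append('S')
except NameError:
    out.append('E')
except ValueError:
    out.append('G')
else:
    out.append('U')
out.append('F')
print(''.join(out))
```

Execution trace: 'K' (try body) → 'L' (try body, no exception) → 'U' (else) → 'F' (after the try/except). Output: KLUF

Answer: KLUF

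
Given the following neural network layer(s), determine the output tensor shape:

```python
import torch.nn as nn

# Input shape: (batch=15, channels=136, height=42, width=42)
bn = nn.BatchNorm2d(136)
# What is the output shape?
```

Input: (15, 136, 42, 42) -> Output: (15, 136, 42, 42)

Answer: (15, 136, 42, 42)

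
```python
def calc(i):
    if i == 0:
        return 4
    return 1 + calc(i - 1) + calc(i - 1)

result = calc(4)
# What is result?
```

calc(i) = 1 + 2·calc(i-1), calc(0)=4. Closed form: (4+1)·2^4 - 1 = 79.

Answer: 79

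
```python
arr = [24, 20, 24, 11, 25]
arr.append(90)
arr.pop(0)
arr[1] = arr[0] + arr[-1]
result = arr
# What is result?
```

Trace:
`arr = [24, 20, 24, 11, 25]` → arr = [24, 20, 24, 11, 25]
`arr.append(90)` → arr = [24, 20, 24, 11, 25, 90]
`arr.pop(0)` → arr = [20, 24, 11, 25, 90]
`arr[1] = arr[0] + arr[-1]` → arr = [20, 110, 11, 25, 90]
`result = arr` → result = [20, 110, 11, 25, 90]
So result = [20, 110, 11, 25, 90]

Answer: [20, 110, 11, 25, 90]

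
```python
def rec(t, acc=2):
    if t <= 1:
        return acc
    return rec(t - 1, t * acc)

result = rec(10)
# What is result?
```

Accumulator trace (n, acc): (10, 2) -> (9, 20) -> (8, 180) -> (7, 1440) -> (6, 10080) -> (5, 60480) -> (4, 302400) -> (3, 1209600) -> (2, 3628800) -> (1, 7257600) -> return 7257600

Answer: 7257600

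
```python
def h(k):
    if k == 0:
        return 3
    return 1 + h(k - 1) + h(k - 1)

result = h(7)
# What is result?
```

h(k) = 1 + 2·h(k-1), h(0)=3. Closed form: (3+1)·2^7 - 1 = 511.

Answer: 511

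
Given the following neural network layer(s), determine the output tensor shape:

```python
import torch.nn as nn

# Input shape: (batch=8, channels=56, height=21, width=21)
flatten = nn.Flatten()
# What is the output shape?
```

Input: (8, 56, 21, 21) -> Output: (8, 24696)

Answer: (8, 24696)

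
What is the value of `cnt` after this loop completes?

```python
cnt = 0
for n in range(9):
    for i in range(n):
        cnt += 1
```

Triangle number: 0+1+2+...+8
`cnt` takes the values: 0 → 1 → 2 → 3 → 4 → 5 → 6 → 7 → 8 → 9 → 10 → 11 → 12 → 13 → 14 → 15 → 16 → 17 → 18 → 19 → 20 → 21 → 22 → 23 → 24 → 25 → 26 → 27 → 28 → 29 → 30 → 31 → 32 → 33 → 34 → 35 → 36

Answer: 36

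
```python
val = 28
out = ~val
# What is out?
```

Trace:
`val = 28` → val = 28
`out = ~val` → out = -29
So out = -29

Answer: -29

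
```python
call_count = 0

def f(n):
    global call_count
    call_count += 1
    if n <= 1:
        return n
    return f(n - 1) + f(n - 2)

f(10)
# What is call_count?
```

Calls(n) = 1 + Calls(n-1) + Calls(n-2); Calls(0)=Calls(1)=1. For n=10 this gives 177.

Answer: 177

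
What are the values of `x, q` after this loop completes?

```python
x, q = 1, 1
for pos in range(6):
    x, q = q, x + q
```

Fibonacci: after 6 iterations
`x, q` takes the values: (1, 1) → (1, 2) → (2, 3) → (3, 5) → (5, 8) → (8, 13) → (13, 21)

Answer: 13, 21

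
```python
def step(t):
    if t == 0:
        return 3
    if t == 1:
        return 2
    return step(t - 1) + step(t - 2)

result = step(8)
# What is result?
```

Build up from base cases: step(0)=3, step(1)=2, step(2)=5, step(3)=7, step(4)=12, step(5)=19, step(6)=31, ..., step(8)=81

Answer: 81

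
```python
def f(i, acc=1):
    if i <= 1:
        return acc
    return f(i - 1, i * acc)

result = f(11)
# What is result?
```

Accumulator trace (n, acc): (11, 1) -> (10, 11) -> (9, 110) -> (8, 990) -> (7, 7920) -> (6, 55440) -> (5, 332640) -> (4, 1663200) -> (3, 6652800) -> (2, 19958400) -> (1, 39916800) -> return 39916800

Answer: 39916800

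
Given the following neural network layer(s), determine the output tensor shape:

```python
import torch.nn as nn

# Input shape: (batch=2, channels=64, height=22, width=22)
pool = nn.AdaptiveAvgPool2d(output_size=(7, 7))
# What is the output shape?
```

Input: (2, 64, 22, 22) -> Output: (2, 64, 7, 7)

Answer: (2, 64, 7, 7)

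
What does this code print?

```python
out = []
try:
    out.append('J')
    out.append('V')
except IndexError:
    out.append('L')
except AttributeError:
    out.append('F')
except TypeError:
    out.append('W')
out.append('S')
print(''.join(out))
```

Execution trace: 'J' (try body) → 'V' (try body, no exception) → 'S' (after the try/except). Output: JVS

Answer: JVS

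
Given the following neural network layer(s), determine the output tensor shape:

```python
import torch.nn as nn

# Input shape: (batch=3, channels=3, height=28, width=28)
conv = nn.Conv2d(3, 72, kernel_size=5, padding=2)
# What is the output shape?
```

Input: (3, 3, 28, 28) -> Output: (3, 72, 28, 28)

Answer: (3, 72, 28, 28)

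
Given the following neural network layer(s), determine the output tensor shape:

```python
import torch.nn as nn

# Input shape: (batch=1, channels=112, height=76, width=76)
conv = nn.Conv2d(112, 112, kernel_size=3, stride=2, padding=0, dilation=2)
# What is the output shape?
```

Input: (1, 112, 76, 76) -> Output: (1, 112, 36, 36)

Answer: (1, 112, 36, 36)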